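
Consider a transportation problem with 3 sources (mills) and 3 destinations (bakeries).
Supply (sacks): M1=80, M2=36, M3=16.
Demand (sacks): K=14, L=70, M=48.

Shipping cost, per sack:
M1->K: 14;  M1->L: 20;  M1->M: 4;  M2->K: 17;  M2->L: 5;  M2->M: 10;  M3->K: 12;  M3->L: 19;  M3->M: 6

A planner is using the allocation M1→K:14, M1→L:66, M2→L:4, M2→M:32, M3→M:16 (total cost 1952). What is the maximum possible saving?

Current plan cost = 14·14 + 66·20 + 4·5 + 32·10 + 16·6 = 1952.
Optimal plan:
  M1->L: 32 × 20 = 640
  M1->M: 48 × 4 = 192
  M2->L: 36 × 5 = 180
  M3->K: 14 × 12 = 168
  M3->L: 2 × 19 = 38
Optimal cost = 1218.
Saving = 1952 − 1218 = 734.

734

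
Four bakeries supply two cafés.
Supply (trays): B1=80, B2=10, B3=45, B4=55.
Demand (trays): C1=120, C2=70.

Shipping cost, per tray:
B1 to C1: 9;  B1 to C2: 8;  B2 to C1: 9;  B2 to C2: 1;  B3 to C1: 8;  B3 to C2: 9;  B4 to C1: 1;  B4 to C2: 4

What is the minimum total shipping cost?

1085

Optimal allocation:
  B1–C1: 20 × 9 = 180
  B1–C2: 60 × 8 = 480
  B2–C2: 10 × 1 = 10
  B3–C1: 45 × 8 = 360
  B4–C1: 55 × 1 = 55
Total = 180 + 480 + 10 + 360 + 55 = 1085.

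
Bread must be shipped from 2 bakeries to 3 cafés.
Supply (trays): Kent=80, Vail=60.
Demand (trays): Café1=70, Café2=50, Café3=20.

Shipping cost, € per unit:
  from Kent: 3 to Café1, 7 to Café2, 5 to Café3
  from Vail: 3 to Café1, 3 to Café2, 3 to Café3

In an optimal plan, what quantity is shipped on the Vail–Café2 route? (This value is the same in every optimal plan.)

50

Optimal shipments:
  Kent to Café1: 70 × €3 = €210
  Kent to Café3: 10 × €5 = €50
  Vail to Café2: 50 × €3 = €150
  Vail to Café3: 10 × €3 = €30
Total cost = €440.
So Vail→Café2 carries 50 trays.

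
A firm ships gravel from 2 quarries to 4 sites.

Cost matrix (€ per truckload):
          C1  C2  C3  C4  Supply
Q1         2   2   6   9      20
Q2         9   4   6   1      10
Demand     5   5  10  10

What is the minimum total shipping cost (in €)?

90

One minimum-cost allocation:
  Q1->C1: 5 truckloads
  Q1->C2: 5 truckloads
  Q1->C3: 10 truckloads
  Q2->C4: 10 truckloads
Total cost = €90.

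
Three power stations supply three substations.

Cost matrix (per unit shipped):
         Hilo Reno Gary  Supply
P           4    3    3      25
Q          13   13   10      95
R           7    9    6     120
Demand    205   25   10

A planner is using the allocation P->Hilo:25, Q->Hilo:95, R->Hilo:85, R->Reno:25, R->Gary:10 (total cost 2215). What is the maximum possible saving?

Current plan cost = 25·4 + 95·13 + 85·7 + 25·9 + 10·6 = 2215.
Optimal plan:
  P to Reno: 25 × 3 = 75
  Q to Hilo: 85 × 13 = 1105
  Q to Gary: 10 × 10 = 100
  R to Hilo: 120 × 7 = 840
Optimal cost = 2120.
Saving = 2215 − 2120 = 95.

95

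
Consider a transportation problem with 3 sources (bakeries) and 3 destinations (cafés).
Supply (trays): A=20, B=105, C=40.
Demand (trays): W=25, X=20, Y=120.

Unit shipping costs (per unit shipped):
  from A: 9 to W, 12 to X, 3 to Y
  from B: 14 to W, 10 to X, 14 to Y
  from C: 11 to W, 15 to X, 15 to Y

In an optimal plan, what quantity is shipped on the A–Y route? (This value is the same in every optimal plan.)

20

Solving gives:
  A–Y: 20 × 3 = 60
  B–X: 20 × 10 = 200
  B–Y: 85 × 14 = 1190
  C–W: 25 × 11 = 275
  C–Y: 15 × 15 = 225
Total cost = 1950.
So A→Y carries 20 trays.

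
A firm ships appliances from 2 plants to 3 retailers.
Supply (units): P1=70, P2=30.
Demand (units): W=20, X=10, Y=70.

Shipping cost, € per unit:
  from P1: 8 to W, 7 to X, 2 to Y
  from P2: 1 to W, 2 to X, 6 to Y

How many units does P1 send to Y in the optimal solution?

70

Solving gives:
  P1→Y: 70 × €2 = €140
  P2→W: 20 × €1 = €20
  P2→X: 10 × €2 = €20
Total cost = €180.
So P1→Y carries 70 units.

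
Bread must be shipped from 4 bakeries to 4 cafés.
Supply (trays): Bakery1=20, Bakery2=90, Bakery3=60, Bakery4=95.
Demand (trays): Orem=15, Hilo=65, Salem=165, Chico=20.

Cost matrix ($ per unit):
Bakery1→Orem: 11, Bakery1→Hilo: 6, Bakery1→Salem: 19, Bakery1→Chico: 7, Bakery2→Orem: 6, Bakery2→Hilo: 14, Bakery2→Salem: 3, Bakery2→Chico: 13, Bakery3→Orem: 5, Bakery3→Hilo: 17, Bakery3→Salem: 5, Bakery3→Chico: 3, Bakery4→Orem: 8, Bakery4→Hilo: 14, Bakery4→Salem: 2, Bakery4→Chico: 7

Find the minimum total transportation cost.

1335

A cheapest plan:
  Bakery1 to Hilo: 20 × $6 = $120
  Bakery2 to Hilo: 45 × $14 = $630
  Bakery2 to Salem: 45 × $3 = $135
  Bakery3 to Orem: 15 × $5 = $75
  Bakery3 to Salem: 25 × $5 = $125
  Bakery3 to Chico: 20 × $3 = $60
  Bakery4 to Salem: 95 × $2 = $190
Total = 120 + 630 + 135 + 75 + 125 + 60 + 190 = $1335.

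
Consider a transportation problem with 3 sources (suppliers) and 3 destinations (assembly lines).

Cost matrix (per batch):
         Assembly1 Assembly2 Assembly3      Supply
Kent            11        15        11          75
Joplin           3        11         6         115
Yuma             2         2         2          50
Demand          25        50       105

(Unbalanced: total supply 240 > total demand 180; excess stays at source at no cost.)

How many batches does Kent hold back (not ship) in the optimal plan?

60

An optimal plan:
  Kent->Assembly3: 15 × 11 = 165
  Joplin->Assembly1: 25 × 3 = 75
  Joplin->Assembly3: 90 × 6 = 540
  Yuma->Assembly2: 50 × 2 = 100
Total cost = 880.
Kent ships 15 of its 75, leaving 60.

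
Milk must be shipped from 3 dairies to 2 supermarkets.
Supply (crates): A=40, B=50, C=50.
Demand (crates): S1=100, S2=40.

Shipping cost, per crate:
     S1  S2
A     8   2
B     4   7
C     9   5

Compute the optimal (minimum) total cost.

730

Optimal allocation:
  A→S2: 40 crates
  B→S1: 50 crates
  C→S1: 50 crates
Total cost = 730.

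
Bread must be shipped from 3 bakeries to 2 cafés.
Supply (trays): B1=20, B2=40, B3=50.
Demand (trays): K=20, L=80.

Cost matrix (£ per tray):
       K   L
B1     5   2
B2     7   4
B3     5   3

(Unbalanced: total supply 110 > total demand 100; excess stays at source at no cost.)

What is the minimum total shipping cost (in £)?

350

An optimal shipping plan:
  B1→L: 20 × £2 = £40
  B2→L: 30 × £4 = £120
  B3→K: 20 × £5 = £100
  B3→L: 30 × £3 = £90
Total = 40 + 120 + 100 + 90 = £350.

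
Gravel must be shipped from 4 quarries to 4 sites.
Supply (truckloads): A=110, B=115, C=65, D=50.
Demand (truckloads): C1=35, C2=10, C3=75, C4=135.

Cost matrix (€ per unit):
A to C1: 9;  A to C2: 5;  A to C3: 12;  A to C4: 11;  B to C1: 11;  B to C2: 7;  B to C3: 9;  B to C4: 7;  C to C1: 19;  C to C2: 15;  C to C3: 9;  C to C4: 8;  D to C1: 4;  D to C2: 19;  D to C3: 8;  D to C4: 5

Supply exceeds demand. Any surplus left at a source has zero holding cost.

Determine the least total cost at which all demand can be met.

One minimum-cost allocation:
  A–C1: 5 × €9 = €45
  A–C2: 10 × €5 = €50
  A–C3: 10 × €12 = €120
  B–C4: 115 × €7 = €805
  C–C3: 65 × €9 = €585
  D–C1: 30 × €4 = €120
  D–C4: 20 × €5 = €100
Total = 45 + 50 + 120 + 805 + 585 + 120 + 100 = €1825.
(Supply check: A ships 25; B ships 115; C ships 65; D ships 50.)

1825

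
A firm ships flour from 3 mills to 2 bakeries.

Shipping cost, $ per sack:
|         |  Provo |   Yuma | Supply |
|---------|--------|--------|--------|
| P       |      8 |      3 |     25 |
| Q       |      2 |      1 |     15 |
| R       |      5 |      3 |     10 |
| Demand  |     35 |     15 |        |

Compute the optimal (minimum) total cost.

Optimal allocation:
  P–Provo: 10 sacks
  P–Yuma: 15 sacks
  Q–Provo: 15 sacks
  R–Provo: 10 sacks
Total cost = $205.

205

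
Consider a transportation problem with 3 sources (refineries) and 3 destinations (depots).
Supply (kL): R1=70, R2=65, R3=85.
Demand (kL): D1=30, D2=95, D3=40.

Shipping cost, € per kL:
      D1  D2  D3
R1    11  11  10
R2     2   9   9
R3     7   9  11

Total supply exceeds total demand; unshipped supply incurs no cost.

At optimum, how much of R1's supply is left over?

Minimum-cost shipments:
  R1–D3: 15 × €10 = €150
  R2–D1: 30 × €2 = €60
  R2–D2: 10 × €9 = €90
  R2–D3: 25 × €9 = €225
  R3–D2: 85 × €9 = €765
Total cost = €1290.
R1 ships 15 of its 70, leaving 55.

55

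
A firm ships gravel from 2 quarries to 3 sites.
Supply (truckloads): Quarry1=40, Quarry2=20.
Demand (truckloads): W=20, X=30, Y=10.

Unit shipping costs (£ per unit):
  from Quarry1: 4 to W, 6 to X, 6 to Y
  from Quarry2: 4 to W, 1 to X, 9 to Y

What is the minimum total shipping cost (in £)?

220

Optimal allocation:
  Quarry1→W: 20 × £4 = £80
  Quarry1→X: 10 × £6 = £60
  Quarry1→Y: 10 × £6 = £60
  Quarry2→X: 20 × £1 = £20
Total = 80 + 60 + 60 + 20 = £220.
(Supply check: Quarry1 ships 40; Quarry2 ships 20.)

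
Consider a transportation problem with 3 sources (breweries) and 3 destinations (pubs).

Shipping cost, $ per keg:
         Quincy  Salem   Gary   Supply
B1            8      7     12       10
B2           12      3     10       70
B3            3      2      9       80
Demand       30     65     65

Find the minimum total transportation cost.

905

One minimum-cost allocation:
  B1->Gary: 10 kegs
  B2->Salem: 15 kegs
  B2->Gary: 55 kegs
  B3->Quincy: 30 kegs
  B3->Salem: 50 kegs
Total cost = $905.
(Supply check: B1 ships 10; B2 ships 70; B3 ships 80.)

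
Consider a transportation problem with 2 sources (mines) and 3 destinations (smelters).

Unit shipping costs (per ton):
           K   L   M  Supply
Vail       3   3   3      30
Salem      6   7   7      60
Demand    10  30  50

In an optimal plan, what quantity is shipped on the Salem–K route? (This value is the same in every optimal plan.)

The minimum-cost plan:
  Vail to L: 30 × 3 = 90
  Salem to K: 10 × 6 = 60
  Salem to M: 50 × 7 = 350
Total cost = 500.
So Salem→K carries 10 tons.

10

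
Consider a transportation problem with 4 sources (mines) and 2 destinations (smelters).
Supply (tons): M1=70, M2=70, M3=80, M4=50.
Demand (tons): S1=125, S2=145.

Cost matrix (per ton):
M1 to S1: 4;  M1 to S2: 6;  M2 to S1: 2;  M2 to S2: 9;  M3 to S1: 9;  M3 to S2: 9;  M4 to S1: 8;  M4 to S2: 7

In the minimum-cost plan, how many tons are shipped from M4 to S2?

50

The minimum-cost plan:
  M1–S1: 55 × 4 = 220
  M1–S2: 15 × 6 = 90
  M2–S1: 70 × 2 = 140
  M3–S2: 80 × 9 = 720
  M4–S2: 50 × 7 = 350
Total cost = 1520.
So M4→S2 carries 50 tons.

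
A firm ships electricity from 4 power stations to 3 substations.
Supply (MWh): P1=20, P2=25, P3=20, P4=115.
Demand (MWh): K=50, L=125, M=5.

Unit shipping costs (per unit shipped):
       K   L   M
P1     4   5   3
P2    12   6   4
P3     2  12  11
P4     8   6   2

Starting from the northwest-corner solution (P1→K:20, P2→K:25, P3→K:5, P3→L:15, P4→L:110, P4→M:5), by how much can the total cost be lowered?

280

Current plan cost = 20·4 + 25·12 + 5·2 + 15·12 + 110·6 + 5·2 = 1240.
Optimal plan:
  P1 to K: 20 MWh
  P2 to L: 25 MWh
  P3 to K: 20 MWh
  P4 to K: 10 MWh
  P4 to L: 100 MWh
  P4 to M: 5 MWh
Optimal cost = 960.
Saving = 1240 − 960 = 280.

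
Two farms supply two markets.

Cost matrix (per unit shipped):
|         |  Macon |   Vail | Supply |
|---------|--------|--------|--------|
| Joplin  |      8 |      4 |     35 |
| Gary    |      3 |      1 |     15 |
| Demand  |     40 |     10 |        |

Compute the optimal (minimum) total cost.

285

Optimal allocation:
  Joplin–Macon: 25 crates
  Joplin–Vail: 10 crates
  Gary–Macon: 15 crates
Total cost = 285.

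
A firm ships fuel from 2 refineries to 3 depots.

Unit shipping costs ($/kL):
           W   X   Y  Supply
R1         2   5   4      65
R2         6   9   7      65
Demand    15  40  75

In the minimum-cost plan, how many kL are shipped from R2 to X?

0

Solving gives:
  R1->W: 15 × $2 = $30
  R1->X: 40 × $5 = $200
  R1->Y: 10 × $4 = $40
  R2->Y: 65 × $7 = $455
Total cost = $725.
The route R2→X is not used.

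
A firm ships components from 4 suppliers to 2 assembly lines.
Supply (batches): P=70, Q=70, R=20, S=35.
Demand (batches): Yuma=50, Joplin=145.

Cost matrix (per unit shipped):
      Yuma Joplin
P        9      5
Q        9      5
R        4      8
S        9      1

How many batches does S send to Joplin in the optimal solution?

35

Optimal shipments:
  P->Yuma: 30 batches
  P->Joplin: 40 batches
  Q->Joplin: 70 batches
  R->Yuma: 20 batches
  S->Joplin: 35 batches
Total cost = 935.
So S→Joplin carries 35 batches.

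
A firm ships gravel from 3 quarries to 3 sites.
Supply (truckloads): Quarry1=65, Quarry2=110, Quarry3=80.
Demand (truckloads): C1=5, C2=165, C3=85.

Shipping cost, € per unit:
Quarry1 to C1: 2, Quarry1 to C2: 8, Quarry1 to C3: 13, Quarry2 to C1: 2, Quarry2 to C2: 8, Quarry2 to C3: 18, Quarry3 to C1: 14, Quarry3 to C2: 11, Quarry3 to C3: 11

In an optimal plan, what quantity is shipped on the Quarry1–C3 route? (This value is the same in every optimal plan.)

Solving gives:
  Quarry1–C2: 60 truckloads
  Quarry1–C3: 5 truckloads
  Quarry2–C1: 5 truckloads
  Quarry2–C2: 105 truckloads
  Quarry3–C3: 80 truckloads
Total cost = €2275.
So Quarry1→C3 carries 5 truckloads.

5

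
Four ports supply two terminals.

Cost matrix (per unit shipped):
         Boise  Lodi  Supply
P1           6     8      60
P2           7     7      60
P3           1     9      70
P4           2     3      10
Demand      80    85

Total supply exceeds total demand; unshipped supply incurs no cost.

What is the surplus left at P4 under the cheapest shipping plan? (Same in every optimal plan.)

An optimal plan:
  P1 to Boise: 10 TEU
  P1 to Lodi: 15 TEU
  P2 to Lodi: 60 TEU
  P3 to Boise: 70 TEU
  P4 to Lodi: 10 TEU
Total cost = 700.
P4 ships 10 of its 10, leaving 0.

0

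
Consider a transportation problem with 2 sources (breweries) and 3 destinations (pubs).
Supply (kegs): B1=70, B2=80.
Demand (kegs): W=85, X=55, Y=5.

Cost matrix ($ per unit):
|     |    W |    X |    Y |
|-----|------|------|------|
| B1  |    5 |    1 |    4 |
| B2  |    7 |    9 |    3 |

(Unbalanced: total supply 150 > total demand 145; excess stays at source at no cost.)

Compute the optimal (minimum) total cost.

635

Optimal allocation:
  B1–W: 15 × $5 = $75
  B1–X: 55 × $1 = $55
  B2–W: 70 × $7 = $490
  B2–Y: 5 × $3 = $15
Total = 75 + 55 + 490 + 15 = $635.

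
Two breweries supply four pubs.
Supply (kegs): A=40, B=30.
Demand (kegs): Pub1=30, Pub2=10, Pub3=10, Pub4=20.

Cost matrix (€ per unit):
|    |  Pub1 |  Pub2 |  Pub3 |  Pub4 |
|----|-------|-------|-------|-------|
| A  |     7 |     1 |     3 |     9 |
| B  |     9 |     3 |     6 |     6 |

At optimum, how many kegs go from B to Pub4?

20

Optimal shipments:
  A–Pub1: 30 × €7 = €210
  A–Pub3: 10 × €3 = €30
  B–Pub2: 10 × €3 = €30
  B–Pub4: 20 × €6 = €120
Total cost = €390.
So B→Pub4 carries 20 kegs.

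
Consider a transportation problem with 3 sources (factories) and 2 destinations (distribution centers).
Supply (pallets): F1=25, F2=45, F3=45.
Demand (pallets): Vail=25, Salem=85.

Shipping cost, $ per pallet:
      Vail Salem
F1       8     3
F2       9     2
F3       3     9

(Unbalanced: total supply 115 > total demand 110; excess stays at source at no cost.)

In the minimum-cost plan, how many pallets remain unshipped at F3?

Minimum-cost shipments:
  F1→Salem: 25 × $3 = $75
  F2→Salem: 45 × $2 = $90
  F3→Vail: 25 × $3 = $75
  F3→Salem: 15 × $9 = $135
Total cost = $375.
F3 ships 40 of its 45, leaving 5.

5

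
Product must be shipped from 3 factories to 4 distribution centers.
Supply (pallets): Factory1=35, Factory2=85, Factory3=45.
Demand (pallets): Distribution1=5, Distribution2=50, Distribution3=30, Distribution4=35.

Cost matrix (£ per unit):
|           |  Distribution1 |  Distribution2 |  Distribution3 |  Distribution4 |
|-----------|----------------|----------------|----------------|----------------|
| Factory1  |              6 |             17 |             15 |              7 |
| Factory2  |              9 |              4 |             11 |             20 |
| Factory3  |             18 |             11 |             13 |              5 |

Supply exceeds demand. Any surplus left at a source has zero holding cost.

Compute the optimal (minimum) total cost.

735

A cheapest plan:
  Factory1->Distribution1: 5 × £6 = £30
  Factory2->Distribution2: 50 × £4 = £200
  Factory2->Distribution3: 30 × £11 = £330
  Factory3->Distribution4: 35 × £5 = £175
Total = 30 + 200 + 330 + 175 = £735.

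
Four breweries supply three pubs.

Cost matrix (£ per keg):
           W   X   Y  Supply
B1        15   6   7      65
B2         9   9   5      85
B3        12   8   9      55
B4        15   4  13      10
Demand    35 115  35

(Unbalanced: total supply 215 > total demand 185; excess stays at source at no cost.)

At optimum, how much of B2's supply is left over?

15

Minimum-cost shipments:
  B1–X: 65 × £6 = £390
  B2–W: 35 × £9 = £315
  B2–Y: 35 × £5 = £175
  B3–X: 40 × £8 = £320
  B4–X: 10 × £4 = £40
Total cost = £1240.
B2 ships 70 of its 85, leaving 15.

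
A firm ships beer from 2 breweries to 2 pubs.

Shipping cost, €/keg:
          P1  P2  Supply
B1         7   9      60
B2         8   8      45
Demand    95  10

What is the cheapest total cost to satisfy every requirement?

An optimal shipping plan:
  B1 to P1: 60 × €7 = €420
  B2 to P1: 35 × €8 = €280
  B2 to P2: 10 × €8 = €80
Total = 420 + 280 + 80 = €780.
(Supply check: B1 ships 60; B2 ships 45.)

780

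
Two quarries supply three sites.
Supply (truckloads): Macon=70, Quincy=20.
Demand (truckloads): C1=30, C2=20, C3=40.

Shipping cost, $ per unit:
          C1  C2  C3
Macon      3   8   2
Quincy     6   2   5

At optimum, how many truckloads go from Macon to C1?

30

Optimal shipments:
  Macon–C1: 30 × $3 = $90
  Macon–C3: 40 × $2 = $80
  Quincy–C2: 20 × $2 = $40
Total cost = $210.
So Macon→C1 carries 30 truckloads.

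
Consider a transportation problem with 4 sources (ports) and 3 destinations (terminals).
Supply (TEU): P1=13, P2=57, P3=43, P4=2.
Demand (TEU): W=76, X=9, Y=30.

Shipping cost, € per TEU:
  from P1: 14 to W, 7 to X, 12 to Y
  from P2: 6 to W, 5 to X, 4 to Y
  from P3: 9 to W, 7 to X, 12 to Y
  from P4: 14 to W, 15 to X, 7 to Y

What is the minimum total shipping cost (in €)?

806

One minimum-cost allocation:
  P1–X: 9 × €7 = €63
  P1–Y: 4 × €12 = €48
  P2–W: 33 × €6 = €198
  P2–Y: 24 × €4 = €96
  P3–W: 43 × €9 = €387
  P4–Y: 2 × €7 = €14
Total = 63 + 48 + 198 + 96 + 387 + 14 = €806.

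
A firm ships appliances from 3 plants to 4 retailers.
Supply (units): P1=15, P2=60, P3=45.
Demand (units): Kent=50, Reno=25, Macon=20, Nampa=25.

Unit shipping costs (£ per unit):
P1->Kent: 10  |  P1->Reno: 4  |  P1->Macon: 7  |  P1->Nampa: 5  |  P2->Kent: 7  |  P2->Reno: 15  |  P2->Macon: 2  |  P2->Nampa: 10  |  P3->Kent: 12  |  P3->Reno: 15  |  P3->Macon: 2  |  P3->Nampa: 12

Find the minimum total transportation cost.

880

One minimum-cost allocation:
  P1→Reno: 15 × £4 = £60
  P2→Kent: 50 × £7 = £350
  P2→Nampa: 10 × £10 = £100
  P3→Reno: 10 × £15 = £150
  P3→Macon: 20 × £2 = £40
  P3→Nampa: 15 × £12 = £180
Total = 60 + 350 + 100 + 150 + 40 + 180 = £880.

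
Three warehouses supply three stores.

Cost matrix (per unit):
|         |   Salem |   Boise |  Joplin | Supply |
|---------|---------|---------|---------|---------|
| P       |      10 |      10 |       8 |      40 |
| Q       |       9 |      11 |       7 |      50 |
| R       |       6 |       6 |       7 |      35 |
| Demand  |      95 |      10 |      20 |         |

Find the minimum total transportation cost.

1020

Optimal allocation:
  P–Salem: 10 × 10 = 100
  P–Boise: 10 × 10 = 100
  P–Joplin: 20 × 8 = 160
  Q–Salem: 50 × 9 = 450
  R–Salem: 35 × 6 = 210
Total = 100 + 100 + 160 + 450 + 210 = 1020.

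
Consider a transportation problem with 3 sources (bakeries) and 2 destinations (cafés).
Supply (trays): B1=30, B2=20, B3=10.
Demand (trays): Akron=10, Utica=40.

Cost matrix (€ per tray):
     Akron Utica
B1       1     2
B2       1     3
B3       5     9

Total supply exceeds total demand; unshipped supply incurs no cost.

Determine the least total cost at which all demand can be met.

One minimum-cost allocation:
  B1–Utica: 30 × €2 = €60
  B2–Akron: 10 × €1 = €10
  B2–Utica: 10 × €3 = €30
Total = 60 + 10 + 30 = €100.

100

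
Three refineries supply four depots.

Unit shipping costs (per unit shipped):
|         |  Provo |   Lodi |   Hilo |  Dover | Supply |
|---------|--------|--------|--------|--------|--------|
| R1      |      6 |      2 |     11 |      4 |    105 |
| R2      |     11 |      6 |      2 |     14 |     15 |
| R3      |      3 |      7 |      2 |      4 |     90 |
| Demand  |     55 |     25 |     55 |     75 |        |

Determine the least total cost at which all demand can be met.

Optimal allocation:
  R1→Provo: 5 kL
  R1→Lodi: 25 kL
  R1→Dover: 75 kL
  R2→Hilo: 15 kL
  R3→Provo: 50 kL
  R3→Hilo: 40 kL
Total cost = 640.

640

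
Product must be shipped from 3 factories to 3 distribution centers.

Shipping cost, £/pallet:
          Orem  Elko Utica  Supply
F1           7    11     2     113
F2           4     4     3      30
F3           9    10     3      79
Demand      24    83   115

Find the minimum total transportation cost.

1074

One minimum-cost allocation:
  F1->Orem: 24 × £7 = £168
  F1->Utica: 89 × £2 = £178
  F2->Elko: 30 × £4 = £120
  F3->Elko: 53 × £10 = £530
  F3->Utica: 26 × £3 = £78
Total = 168 + 178 + 120 + 530 + 78 = £1074.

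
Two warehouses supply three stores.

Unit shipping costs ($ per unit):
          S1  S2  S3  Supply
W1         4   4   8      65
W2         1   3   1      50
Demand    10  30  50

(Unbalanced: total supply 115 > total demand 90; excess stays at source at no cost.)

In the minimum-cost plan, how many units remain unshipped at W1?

An optimal plan:
  W1→S1: 10 units
  W1→S2: 30 units
  W2→S3: 50 units
Total cost = $210.
W1 ships 40 of its 65, leaving 25.

25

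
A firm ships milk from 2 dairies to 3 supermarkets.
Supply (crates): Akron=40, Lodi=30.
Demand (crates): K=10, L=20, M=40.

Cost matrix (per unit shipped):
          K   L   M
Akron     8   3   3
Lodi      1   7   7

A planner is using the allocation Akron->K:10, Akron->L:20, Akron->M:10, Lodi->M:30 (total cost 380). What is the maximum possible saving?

Current plan cost = 10·8 + 20·3 + 10·3 + 30·7 = 380.
Optimal plan:
  Akron→L: 20 × 3 = 60
  Akron→M: 20 × 3 = 60
  Lodi→K: 10 × 1 = 10
  Lodi→M: 20 × 7 = 140
Optimal cost = 270.
Saving = 380 − 270 = 110.

110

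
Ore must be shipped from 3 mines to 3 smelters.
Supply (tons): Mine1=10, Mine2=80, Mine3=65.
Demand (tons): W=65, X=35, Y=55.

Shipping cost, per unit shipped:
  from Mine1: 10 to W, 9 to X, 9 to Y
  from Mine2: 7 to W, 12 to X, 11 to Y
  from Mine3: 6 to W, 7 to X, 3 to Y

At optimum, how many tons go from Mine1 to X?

10

Optimal shipments:
  Mine1 to X: 10 × 9 = 90
  Mine2 to W: 65 × 7 = 455
  Mine2 to X: 15 × 12 = 180
  Mine3 to X: 10 × 7 = 70
  Mine3 to Y: 55 × 3 = 165
Total cost = 960.
So Mine1→X carries 10 tons.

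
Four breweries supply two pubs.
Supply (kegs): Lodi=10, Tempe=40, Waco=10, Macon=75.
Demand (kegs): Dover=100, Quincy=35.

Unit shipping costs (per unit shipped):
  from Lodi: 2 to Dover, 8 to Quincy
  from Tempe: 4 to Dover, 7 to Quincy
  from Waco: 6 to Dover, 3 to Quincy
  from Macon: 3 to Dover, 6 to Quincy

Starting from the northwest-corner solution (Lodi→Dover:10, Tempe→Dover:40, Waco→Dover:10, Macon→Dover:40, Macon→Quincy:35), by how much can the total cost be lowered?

60

Current plan cost = 10·2 + 40·4 + 10·6 + 40·3 + 35·6 = 570.
Optimal plan:
  Lodi–Dover: 10 kegs
  Tempe–Dover: 15 kegs
  Tempe–Quincy: 25 kegs
  Waco–Quincy: 10 kegs
  Macon–Dover: 75 kegs
Optimal cost = 510.
Saving = 570 − 510 = 60.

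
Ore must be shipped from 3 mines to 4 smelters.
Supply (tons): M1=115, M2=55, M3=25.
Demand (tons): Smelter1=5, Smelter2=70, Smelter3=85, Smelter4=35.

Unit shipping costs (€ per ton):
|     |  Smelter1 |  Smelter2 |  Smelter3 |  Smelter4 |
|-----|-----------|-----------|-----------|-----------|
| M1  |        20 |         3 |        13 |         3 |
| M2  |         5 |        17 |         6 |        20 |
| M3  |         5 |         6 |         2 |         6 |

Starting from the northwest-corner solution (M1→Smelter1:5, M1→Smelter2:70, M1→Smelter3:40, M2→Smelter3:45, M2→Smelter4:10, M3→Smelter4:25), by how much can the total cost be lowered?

630

Current plan cost = 5·20 + 70·3 + 40·13 + 45·6 + 10·20 + 25·6 = €1450.
Optimal plan:
  M1–Smelter2: 70 × €3 = €210
  M1–Smelter3: 10 × €13 = €130
  M1–Smelter4: 35 × €3 = €105
  M2–Smelter1: 5 × €5 = €25
  M2–Smelter3: 50 × €6 = €300
  M3–Smelter3: 25 × €2 = €50
Optimal cost = €820.
Saving = 1450 − 820 = €630.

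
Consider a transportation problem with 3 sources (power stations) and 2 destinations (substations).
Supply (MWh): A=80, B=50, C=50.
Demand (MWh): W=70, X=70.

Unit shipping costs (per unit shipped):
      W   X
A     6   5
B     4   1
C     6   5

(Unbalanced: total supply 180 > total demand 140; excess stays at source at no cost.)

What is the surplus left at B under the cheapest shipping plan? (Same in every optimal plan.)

0

Minimum-cost shipments:
  A–W: 20 MWh
  A–X: 20 MWh
  B–X: 50 MWh
  C–W: 50 MWh
Total cost = 570.
B ships 50 of its 50, leaving 0.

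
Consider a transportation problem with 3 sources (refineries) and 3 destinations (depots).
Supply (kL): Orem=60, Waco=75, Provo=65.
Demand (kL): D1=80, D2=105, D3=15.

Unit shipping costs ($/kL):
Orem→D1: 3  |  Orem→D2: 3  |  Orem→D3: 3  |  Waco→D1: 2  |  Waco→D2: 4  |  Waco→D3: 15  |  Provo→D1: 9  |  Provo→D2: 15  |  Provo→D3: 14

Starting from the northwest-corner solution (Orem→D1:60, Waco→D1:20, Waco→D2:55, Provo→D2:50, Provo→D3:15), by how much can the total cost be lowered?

Current plan cost = 60·3 + 20·2 + 55·4 + 50·15 + 15·14 = $1400.
Optimal plan:
  Orem to D2: 45 × $3 = $135
  Orem to D3: 15 × $3 = $45
  Waco to D1: 15 × $2 = $30
  Waco to D2: 60 × $4 = $240
  Provo to D1: 65 × $9 = $585
Optimal cost = $1035.
Saving = 1400 − 1035 = $365.

365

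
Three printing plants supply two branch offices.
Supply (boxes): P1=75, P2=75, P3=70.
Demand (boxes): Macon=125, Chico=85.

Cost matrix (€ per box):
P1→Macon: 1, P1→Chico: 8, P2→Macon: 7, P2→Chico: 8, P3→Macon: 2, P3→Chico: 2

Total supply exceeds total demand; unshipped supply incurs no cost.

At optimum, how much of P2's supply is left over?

Minimum-cost shipments:
  P1 to Macon: 75 × €1 = €75
  P2 to Macon: 50 × €7 = €350
  P2 to Chico: 15 × €8 = €120
  P3 to Chico: 70 × €2 = €140
Total cost = €685.
P2 ships 65 of its 75, leaving 10.

10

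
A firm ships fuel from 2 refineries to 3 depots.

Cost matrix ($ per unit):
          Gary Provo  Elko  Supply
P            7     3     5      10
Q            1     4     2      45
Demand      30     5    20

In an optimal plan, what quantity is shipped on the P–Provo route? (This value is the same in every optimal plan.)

Optimal shipments:
  P->Provo: 5 kL
  P->Elko: 5 kL
  Q->Gary: 30 kL
  Q->Elko: 15 kL
Total cost = $100.
So P→Provo carries 5 kL.

5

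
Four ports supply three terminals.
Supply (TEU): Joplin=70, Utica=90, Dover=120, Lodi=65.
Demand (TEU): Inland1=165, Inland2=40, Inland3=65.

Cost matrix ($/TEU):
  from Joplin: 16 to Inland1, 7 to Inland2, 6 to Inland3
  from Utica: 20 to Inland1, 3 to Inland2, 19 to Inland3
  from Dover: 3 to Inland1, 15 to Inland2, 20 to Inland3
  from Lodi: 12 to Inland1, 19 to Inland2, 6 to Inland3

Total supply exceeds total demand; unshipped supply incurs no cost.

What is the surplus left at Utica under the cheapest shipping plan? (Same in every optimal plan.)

50

An optimal plan:
  Joplin to Inland3: 65 × $6 = $390
  Utica to Inland2: 40 × $3 = $120
  Dover to Inland1: 120 × $3 = $360
  Lodi to Inland1: 45 × $12 = $540
Total cost = $1410.
Utica ships 40 of its 90, leaving 50.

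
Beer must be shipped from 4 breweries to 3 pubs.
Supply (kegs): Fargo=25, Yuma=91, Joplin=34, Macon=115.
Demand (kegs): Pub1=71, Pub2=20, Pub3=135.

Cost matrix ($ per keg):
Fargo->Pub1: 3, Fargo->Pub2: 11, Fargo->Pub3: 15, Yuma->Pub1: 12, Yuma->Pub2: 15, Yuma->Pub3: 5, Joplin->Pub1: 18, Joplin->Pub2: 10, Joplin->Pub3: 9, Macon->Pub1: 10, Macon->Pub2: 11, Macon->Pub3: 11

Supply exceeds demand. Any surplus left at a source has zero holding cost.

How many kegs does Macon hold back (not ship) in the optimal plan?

Minimum-cost shipments:
  Fargo->Pub1: 25 × $3 = $75
  Yuma->Pub3: 91 × $5 = $455
  Joplin->Pub3: 34 × $9 = $306
  Macon->Pub1: 46 × $10 = $460
  Macon->Pub2: 20 × $11 = $220
  Macon->Pub3: 10 × $11 = $110
Total cost = $1626.
Macon ships 76 of its 115, leaving 39.

39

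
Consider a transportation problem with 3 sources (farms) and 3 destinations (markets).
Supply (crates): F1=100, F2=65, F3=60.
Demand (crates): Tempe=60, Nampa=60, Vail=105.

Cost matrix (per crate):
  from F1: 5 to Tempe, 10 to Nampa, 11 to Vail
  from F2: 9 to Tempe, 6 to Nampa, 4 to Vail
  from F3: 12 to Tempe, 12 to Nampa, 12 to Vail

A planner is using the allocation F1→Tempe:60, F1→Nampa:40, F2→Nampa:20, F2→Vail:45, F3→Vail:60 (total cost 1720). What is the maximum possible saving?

40

Current plan cost = 60·5 + 40·10 + 20·6 + 45·4 + 60·12 = 1720.
Optimal plan:
  F1→Tempe: 60 crates
  F1→Nampa: 40 crates
  F2→Vail: 65 crates
  F3→Nampa: 20 crates
  F3→Vail: 40 crates
Optimal cost = 1680.
Saving = 1720 − 1680 = 40.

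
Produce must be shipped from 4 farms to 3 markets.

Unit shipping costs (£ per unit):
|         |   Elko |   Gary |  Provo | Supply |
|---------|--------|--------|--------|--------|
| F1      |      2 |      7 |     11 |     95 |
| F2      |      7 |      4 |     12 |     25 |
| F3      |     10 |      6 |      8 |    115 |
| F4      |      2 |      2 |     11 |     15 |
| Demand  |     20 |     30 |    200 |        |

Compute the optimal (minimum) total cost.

1995

An optimal shipping plan:
  F1 to Elko: 20 × £2 = £40
  F1 to Provo: 75 × £11 = £825
  F2 to Gary: 15 × £4 = £60
  F2 to Provo: 10 × £12 = £120
  F3 to Provo: 115 × £8 = £920
  F4 to Gary: 15 × £2 = £30
Total = 40 + 825 + 60 + 120 + 920 + 30 = £1995.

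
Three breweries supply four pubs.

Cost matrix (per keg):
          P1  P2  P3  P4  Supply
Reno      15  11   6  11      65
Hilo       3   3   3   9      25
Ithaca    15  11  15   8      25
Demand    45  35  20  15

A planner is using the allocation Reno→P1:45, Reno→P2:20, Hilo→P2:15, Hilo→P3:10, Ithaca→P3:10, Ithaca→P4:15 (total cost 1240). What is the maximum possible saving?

240

Current plan cost = 45·15 + 20·11 + 15·3 + 10·3 + 10·15 + 15·8 = 1240.
Optimal plan:
  Reno–P1: 10 kegs
  Reno–P2: 35 kegs
  Reno–P3: 20 kegs
  Hilo–P1: 25 kegs
  Ithaca–P1: 10 kegs
  Ithaca–P4: 15 kegs
Optimal cost = 1000.
Saving = 1240 − 1000 = 240.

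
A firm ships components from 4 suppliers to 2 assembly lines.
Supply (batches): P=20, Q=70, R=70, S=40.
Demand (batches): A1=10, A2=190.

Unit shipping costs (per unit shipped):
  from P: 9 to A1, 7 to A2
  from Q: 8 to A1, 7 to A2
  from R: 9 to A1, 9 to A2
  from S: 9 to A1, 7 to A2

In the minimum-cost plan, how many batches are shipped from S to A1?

The minimum-cost plan:
  P to A2: 20 × 7 = 140
  Q to A2: 70 × 7 = 490
  R to A1: 10 × 9 = 90
  R to A2: 60 × 9 = 540
  S to A2: 40 × 7 = 280
Total cost = 1540.
The route S→A1 is not used.

0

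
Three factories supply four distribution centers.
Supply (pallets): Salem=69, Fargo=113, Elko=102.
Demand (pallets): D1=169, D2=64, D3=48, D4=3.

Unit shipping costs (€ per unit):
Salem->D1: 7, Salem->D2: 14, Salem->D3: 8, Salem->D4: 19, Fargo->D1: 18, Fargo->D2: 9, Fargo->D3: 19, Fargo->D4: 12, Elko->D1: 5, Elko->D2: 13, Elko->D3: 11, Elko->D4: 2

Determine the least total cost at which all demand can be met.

2481

A cheapest plan:
  Salem–D1: 21 × €7 = €147
  Salem–D3: 48 × €8 = €384
  Fargo–D1: 46 × €18 = €828
  Fargo–D2: 64 × €9 = €576
  Fargo–D4: 3 × €12 = €36
  Elko–D1: 102 × €5 = €510
Total = 147 + 384 + 828 + 576 + 36 + 510 = €2481.
(Supply check: Salem ships 69; Fargo ships 113; Elko ships 102.)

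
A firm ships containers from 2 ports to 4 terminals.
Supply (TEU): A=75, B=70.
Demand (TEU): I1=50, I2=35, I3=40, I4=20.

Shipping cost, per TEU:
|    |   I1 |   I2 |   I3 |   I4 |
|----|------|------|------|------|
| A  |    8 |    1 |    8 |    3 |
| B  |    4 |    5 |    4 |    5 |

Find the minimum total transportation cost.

One minimum-cost allocation:
  A→I1: 20 × 8 = 160
  A→I2: 35 × 1 = 35
  A→I4: 20 × 3 = 60
  B→I1: 30 × 4 = 120
  B→I3: 40 × 4 = 160
Total = 160 + 35 + 60 + 120 + 160 = 535.
(Supply check: A ships 75; B ships 70.)

535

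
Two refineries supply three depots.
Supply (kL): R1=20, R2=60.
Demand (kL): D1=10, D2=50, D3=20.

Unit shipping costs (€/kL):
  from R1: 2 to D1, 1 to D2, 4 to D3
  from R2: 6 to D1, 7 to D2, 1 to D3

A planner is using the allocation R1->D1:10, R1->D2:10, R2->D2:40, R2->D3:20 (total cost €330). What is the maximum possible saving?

Current plan cost = 10·2 + 10·1 + 40·7 + 20·1 = €330.
Optimal plan:
  R1→D2: 20 × €1 = €20
  R2→D1: 10 × €6 = €60
  R2→D2: 30 × €7 = €210
  R2→D3: 20 × €1 = €20
Optimal cost = €310.
Saving = 330 − 310 = €20.

20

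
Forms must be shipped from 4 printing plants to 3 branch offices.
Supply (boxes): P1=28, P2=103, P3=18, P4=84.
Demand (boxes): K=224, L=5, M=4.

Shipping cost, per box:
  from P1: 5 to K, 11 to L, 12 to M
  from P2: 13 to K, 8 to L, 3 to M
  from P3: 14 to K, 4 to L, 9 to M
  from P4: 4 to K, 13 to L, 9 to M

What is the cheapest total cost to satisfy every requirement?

A cheapest plan:
  P1–K: 28 × 5 = 140
  P2–K: 99 × 13 = 1287
  P2–M: 4 × 3 = 12
  P3–K: 13 × 14 = 182
  P3–L: 5 × 4 = 20
  P4–K: 84 × 4 = 336
Total = 140 + 1287 + 12 + 182 + 20 + 336 = 1977.

1977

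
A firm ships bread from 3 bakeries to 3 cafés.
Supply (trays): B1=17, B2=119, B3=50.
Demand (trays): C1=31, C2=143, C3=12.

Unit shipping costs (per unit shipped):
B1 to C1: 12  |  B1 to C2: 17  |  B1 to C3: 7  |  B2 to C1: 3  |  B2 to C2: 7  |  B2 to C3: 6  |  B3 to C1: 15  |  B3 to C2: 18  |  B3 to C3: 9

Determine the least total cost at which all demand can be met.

An optimal shipping plan:
  B1->C1: 5 × 12 = 60
  B1->C3: 12 × 7 = 84
  B2->C1: 26 × 3 = 78
  B2->C2: 93 × 7 = 651
  B3->C2: 50 × 18 = 900
Total = 60 + 84 + 78 + 651 + 900 = 1773.
(Supply check: B1 ships 17; B2 ships 119; B3 ships 50.)

1773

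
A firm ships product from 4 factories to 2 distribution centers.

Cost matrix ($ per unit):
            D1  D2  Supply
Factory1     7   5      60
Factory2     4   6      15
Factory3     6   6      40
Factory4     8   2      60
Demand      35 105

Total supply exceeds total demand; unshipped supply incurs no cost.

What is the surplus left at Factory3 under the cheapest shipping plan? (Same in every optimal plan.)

20

Minimum-cost shipments:
  Factory1→D2: 45 × $5 = $225
  Factory2→D1: 15 × $4 = $60
  Factory3→D1: 20 × $6 = $120
  Factory4→D2: 60 × $2 = $120
Total cost = $525.
Factory3 ships 20 of its 40, leaving 20.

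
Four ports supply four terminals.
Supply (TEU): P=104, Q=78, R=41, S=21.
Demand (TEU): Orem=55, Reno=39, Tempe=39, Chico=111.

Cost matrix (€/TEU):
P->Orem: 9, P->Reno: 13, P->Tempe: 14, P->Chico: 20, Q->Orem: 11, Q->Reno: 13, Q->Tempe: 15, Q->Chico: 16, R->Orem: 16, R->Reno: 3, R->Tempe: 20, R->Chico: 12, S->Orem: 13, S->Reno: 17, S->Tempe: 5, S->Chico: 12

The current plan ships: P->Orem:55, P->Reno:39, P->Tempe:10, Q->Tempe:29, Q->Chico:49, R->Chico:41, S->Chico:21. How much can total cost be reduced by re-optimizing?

244

Current plan cost = 55·9 + 39·13 + 10·14 + 29·15 + 49·16 + 41·12 + 21·12 = €3105.
Optimal plan:
  P→Orem: 55 × €9 = €495
  P→Tempe: 18 × €14 = €252
  P→Chico: 31 × €20 = €620
  Q→Chico: 78 × €16 = €1248
  R→Reno: 39 × €3 = €117
  R→Chico: 2 × €12 = €24
  S→Tempe: 21 × €5 = €105
Optimal cost = €2861.
Saving = 3105 − 2861 = €244.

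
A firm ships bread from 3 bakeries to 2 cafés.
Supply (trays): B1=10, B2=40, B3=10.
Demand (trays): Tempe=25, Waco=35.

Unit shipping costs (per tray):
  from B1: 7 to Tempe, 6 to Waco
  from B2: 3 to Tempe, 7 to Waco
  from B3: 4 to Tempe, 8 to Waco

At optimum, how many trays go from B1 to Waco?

The minimum-cost plan:
  B1–Waco: 10 × 6 = 60
  B2–Tempe: 15 × 3 = 45
  B2–Waco: 25 × 7 = 175
  B3–Tempe: 10 × 4 = 40
Total cost = 320.
So B1→Waco carries 10 trays.

10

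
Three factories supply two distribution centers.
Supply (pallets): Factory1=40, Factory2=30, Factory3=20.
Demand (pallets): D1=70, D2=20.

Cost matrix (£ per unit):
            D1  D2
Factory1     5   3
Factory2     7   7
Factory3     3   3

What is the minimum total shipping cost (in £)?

430

A cheapest plan:
  Factory1->D1: 20 × £5 = £100
  Factory1->D2: 20 × £3 = £60
  Factory2->D1: 30 × £7 = £210
  Factory3->D1: 20 × £3 = £60
Total = 100 + 60 + 210 + 60 = £430.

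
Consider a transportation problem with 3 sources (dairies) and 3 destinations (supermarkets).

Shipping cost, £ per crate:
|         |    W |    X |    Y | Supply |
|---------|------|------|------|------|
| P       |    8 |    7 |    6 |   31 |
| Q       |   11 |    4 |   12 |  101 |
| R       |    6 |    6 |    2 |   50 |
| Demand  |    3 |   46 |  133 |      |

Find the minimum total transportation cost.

An optimal shipping plan:
  P->Y: 31 crates
  Q->W: 3 crates
  Q->X: 46 crates
  Q->Y: 52 crates
  R->Y: 50 crates
Total cost = £1127.

1127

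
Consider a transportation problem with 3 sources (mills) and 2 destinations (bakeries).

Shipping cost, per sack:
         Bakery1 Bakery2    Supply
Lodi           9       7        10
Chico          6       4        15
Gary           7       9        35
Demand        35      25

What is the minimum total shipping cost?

375

One minimum-cost allocation:
  Lodi to Bakery2: 10 × 7 = 70
  Chico to Bakery2: 15 × 4 = 60
  Gary to Bakery1: 35 × 7 = 245
Total = 70 + 60 + 245 = 375.
(Supply check: Lodi ships 10; Chico ships 15; Gary ships 35.)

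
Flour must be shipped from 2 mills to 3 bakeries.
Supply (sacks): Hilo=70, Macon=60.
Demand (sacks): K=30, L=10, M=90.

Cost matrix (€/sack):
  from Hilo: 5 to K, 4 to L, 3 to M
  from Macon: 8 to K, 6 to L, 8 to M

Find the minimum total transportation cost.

A cheapest plan:
  Hilo to M: 70 × €3 = €210
  Macon to K: 30 × €8 = €240
  Macon to L: 10 × €6 = €60
  Macon to M: 20 × €8 = €160
Total = 210 + 240 + 60 + 160 = €670.
(Supply check: Hilo ships 70; Macon ships 60.)

670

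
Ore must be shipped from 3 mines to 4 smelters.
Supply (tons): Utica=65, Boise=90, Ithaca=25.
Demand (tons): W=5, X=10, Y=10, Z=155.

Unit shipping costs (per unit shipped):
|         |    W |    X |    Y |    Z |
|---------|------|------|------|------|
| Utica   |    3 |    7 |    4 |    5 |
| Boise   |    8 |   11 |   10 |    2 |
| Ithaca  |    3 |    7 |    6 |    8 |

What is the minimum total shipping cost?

Optimal allocation:
  Utica–Z: 65 tons
  Boise–Z: 90 tons
  Ithaca–W: 5 tons
  Ithaca–X: 10 tons
  Ithaca–Y: 10 tons
Total cost = 650.

650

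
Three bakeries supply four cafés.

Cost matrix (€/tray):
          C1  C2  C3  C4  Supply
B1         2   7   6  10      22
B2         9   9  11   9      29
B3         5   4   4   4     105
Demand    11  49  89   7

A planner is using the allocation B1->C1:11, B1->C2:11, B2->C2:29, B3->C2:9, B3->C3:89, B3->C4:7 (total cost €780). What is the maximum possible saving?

11

Current plan cost = 11·2 + 11·7 + 29·9 + 9·4 + 89·4 + 7·4 = €780.
Optimal plan:
  B1–C1: 11 × €2 = €22
  B1–C3: 11 × €6 = €66
  B2–C2: 29 × €9 = €261
  B3–C2: 20 × €4 = €80
  B3–C3: 78 × €4 = €312
  B3–C4: 7 × €4 = €28
Optimal cost = €769.
Saving = 780 − 769 = €11.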